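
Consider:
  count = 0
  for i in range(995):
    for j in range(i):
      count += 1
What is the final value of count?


For each i, the inner loop runs i times:
  i=0: inner runs 0 times
  i=1: inner runs 1 time
  i=2: inner runs 2 times
  i=3: inner runs 3 times
  i=4: inner runs 4 times
  i=5: inner runs 5 times
  i=6: inner runs 6 times
  i=7: inner runs 7 times
  ...
Total = 0 + 1 + 2 + ... + 994 = 995*(995-1)/2 = 494515


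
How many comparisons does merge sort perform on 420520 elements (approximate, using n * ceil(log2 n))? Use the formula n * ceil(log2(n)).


Recursion depth: ceil(log2(420520)) = 19
Each recursion level merges n = 420520 elements
Total = 420520 * 19 = 7989880


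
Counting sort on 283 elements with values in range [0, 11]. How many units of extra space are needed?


Output array size: 283 (to store sorted result)
Count array size: 12 (one slot per possible value, range 0 to 11)
Total extra space = 283 + 12 = 295


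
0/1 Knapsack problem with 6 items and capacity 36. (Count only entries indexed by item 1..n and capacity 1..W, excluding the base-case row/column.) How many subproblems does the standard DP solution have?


The DP table is indexed by (item, capacity).
Rows: 6 items
Columns: 36 capacity values (1 to W)
Total subproblems = 6 * 36 = 216


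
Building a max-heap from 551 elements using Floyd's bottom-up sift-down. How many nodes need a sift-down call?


In a heap of 551 elements (0-indexed array):
  Last element index: 550
  Parent of last element: floor((550 - 1) / 2) = 274
  Internal nodes: indices 0 to 274
  Count = floor(551/2) = 275


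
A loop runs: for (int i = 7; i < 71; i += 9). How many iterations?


Loop starts at i = 7, increments by 9, stops when i >= 71.
Number of iterations = ceil((71 - 7) / 9)
= ceil(64 / 9)
= 8


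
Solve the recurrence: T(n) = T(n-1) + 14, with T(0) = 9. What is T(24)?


Unrolling the recurrence:
T(24) = T(23) + 14
       = T(22) + 14 + 14
       = T(21) + 14*3
       ...
       = T(0) + 14*24
       = 9 + 336 = 345


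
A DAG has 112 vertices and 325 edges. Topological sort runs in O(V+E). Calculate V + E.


V = 112 (vertex processing)
E = 325 (edge processing)
V + E = 112 + 325 = 437


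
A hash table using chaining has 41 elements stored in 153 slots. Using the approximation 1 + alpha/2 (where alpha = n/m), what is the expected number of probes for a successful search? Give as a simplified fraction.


Load factor alpha = n/m = 41/153
Expected probes = 1 + alpha/2 = 1 + 41/(2*153)
= 1 + 41/306
= 306/306 + 41/306
= 347/306


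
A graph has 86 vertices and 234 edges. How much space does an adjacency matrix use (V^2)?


Adjacency matrix: V x V grid of entries
Space = V^2 = 86^2 = 86 * 86 = 7396


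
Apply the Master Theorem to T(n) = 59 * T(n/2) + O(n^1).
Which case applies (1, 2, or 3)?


The Master Theorem: T(n) = a*T(n/b) + O(n^c)
  a = 59, b = 2, c = 1
log_b(a) = log_2(59) ~ 5.883
Compare b^c with a: 2^1 = 2 < 59, so c < log_b(a).
Since c < log_b(a), Case 1 applies.
T(n) = O(n^(log_2 59)) ~ O(n^5.883)
Master Theorem case = 1


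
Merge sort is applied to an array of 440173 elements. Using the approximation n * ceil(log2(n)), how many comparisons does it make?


Merge sort divides the array into halves recursively.
Number of levels = ceil(log2(440173)) = 19
At each level, approximately n = 440173 comparisons are needed for merging.
Total comparisons ~ n * ceil(log2(n)) = 440173 * 19 = 8363287


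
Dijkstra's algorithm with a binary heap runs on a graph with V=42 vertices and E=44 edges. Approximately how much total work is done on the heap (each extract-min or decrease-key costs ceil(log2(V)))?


Dijkstra with a binary heap: each vertex is extracted once, each edge may relax once.
Each heap operation costs O(log V).
V + E = 42 + 44 = 86
ceil(log2(42)) = 6 (since 2^5 = 32 < 42 <= 64 = 2^6)
Total heap work = (V+E) * ceil(log2(V)) = 86 * 6 = 516


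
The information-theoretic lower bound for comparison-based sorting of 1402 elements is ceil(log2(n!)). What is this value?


A binary decision tree of height h has at most 2^h leaves and needs at least n! of them, so h >= ceil(log2(n!)).
1402! is far too large to multiply out, so use Stirling's series:
  ln(n!) ~ n ln n - n + (1/2) ln(2 pi n) + 1/(12n)  (error below 1/(360 n^3), negligible here)
  ln(1402) = 7.2456551
  n ln n = 1402 * 7.2456551 = 10158.4085
  (1/2) ln(2 pi * 1402) = (1/2) ln(8809.0258) = 4.5418
  1/(12*1402) = 0.0001
  ln(1402!) ~ 10158.4085 - 1402 + 4.5418 + 0.0001 = 8760.9504
Convert to base 2: log2(1402!) = 8760.9504 / ln 2 = 8760.9504 / 0.69314718 = 12639.3797
ceil(12639.3797) = 12640


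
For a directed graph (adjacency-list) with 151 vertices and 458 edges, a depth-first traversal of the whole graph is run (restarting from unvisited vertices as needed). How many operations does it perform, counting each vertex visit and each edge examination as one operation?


A full DFS traversal visits each vertex once and examines each edge once.
V = 151
E = 458
Sum = 151 + 458 = 609


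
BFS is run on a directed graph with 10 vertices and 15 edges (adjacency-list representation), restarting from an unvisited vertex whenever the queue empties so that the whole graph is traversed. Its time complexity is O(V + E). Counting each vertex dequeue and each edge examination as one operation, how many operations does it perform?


A full BFS traversal dequeues each vertex exactly once and examines each directed edge exactly once.
V = 10 (vertex processing cost)
E = 15 (edge examination cost)
Total operations proportional to V + E = 10 + 15 = 25


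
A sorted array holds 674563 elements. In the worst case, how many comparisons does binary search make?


Halving sequence: 674563 -> 337281 -> 168640 -> 84320 -> 42160 -> 21080 -> 10540 -> 5270 -> 2635 -> 1317 -> 658 -> 329 -> 164 -> 82 -> 41 -> 20 -> 10 -> 5 -> 2 -> 1
Number of halvings = 19
Max comparisons = 19 + 1 = 20


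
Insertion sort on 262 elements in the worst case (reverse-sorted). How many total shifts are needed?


In the worst case (reverse-sorted), each element shifts past all previous:
  Element 1: 1 shifts
  Element 2: 2 shifts
  Element 3: 3 shifts
  Element 4: 4 shifts
  Element 5: 5 shifts
  ...
  Element 261: 261 shifts
Total = 1 + 2 + ... + 261
= 262*(262-1)/2 = 34191


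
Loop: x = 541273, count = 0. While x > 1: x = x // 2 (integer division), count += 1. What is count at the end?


The variable x halves each step:
x = 541273 -> 270636 -> 135318 -> 67659 -> 33829 -> 16914 -> 8457 -> 4228 -> 2114 -> 1057 -> 528 -> 264 -> 132 -> 66 -> 33 -> 16 -> 8 -> 4 -> 2 -> 1
Number of halvings = floor(log2(541273)) = 19


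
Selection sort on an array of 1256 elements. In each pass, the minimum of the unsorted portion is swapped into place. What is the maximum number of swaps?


Selection sort performs one swap per pass:
  Pass 1: find min in positions 0 to 1255, swap with position 0
  Pass 2: find min in positions 1 to 1255, swap with position 1
  Pass 3: find min in positions 2 to 1255, swap with position 2
  Pass 4: find min in positions 3 to 1255, swap with position 3
  Pass 5: find min in positions 4 to 1255, swap with position 4
  ... (1250 more passes)
Total passes (and swaps) = n - 1 = 1256 - 1 = 1255


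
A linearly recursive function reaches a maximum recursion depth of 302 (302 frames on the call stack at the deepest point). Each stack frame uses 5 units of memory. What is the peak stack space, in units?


Maximum recursion depth = 302 frames
Memory per frame = 5 units
Total stack space = depth * frame_size
= 302 * 5 = 1510


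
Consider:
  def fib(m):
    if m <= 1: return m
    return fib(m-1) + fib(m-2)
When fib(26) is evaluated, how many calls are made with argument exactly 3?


Let N(m) = number of times fib(m) is called while evaluating fib(26).
N(26) = 1 (the initial call).
N(25) = 1 (only fib(26) calls it).
For 1 <= m <= 24: fib(m) is called by fib(m+1) and fib(m+2), so
  N(m) = N(m+1) + N(m+2).
fib(0) is called only by fib(2), so N(0) = N(2).
Walk down from m=26:
  N(26)=1, N(25)=1, N(24)=2, N(23)=3, N(22)=5, N(21)=8, N(20)=13, N(19)=21, N(18)=34, N(17)=55, N(16)=89, N(15)=144, N(14)=233, N(13)=377, N(12)=610, N(11)=987, N(10)=1597, N(9)=2584, N(8)=4181, N(7)=6765, N(6)=10946, N(5)=17711, N(4)=28657, N(3)=46368
N(3) = 46368


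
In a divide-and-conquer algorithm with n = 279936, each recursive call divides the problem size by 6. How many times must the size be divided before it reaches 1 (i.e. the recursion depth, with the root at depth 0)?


Number of divisions = log_6(279936)
Sizes: 279936 -> 46656 -> 7776 -> 1296 -> 216 -> 36 -> 6 -> 1 (7 divisions)
Recursion depth = 7


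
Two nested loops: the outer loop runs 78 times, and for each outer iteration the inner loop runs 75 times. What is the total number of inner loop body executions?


Outer loop: 78 iterations
Inner loop: 75 iterations per outer iteration
Total = 78 * 75 = 5850


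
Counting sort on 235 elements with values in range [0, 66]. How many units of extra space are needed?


Output array size: 235 (to store sorted result)
Count array size: 67 (one slot per possible value, range 0 to 66)
Total extra space = 235 + 67 = 302


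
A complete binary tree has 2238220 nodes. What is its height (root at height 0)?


In a complete binary tree, level k holds nodes 2^k .. 2^(k+1)-1 (1-indexed).
Height = floor(log2(n)) = floor(log2(2238220)) = 21
Check: 2^21 = 2097152 <= 2238220 < 4194304 = 2^22


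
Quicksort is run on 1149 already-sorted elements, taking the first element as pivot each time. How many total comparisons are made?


Sum of comparisons per partition:
1148 + 1147 + ... + 1 + 0
= 1149 * (1149 - 1) / 2
= 1149 * 1148 / 2
= 659526


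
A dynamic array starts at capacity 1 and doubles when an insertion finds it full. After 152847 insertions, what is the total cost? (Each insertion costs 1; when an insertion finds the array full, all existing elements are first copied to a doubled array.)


Insertion cost: 152847 (one per element)
Resizes occur just before inserting elements 2, 3, 5, 9, ...
Elements copied at each resize: 1 + 2 + 4 + 8 + 16 + 32 + 64 + 128 + 256 + 512 + 1024 + 2048 + 4096 + 8192 + 16384 + 32768 + 65536 + 131072
Sum of copies = 262143 (geometric series: 2^k - 1)
Total = 152847 + 262143 = 414990


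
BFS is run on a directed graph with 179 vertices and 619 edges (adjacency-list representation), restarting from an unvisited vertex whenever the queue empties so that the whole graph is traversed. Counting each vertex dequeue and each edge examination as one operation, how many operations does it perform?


A full BFS traversal dequeues each vertex exactly once and examines each directed edge exactly once.
V = 179 (vertex processing cost)
E = 619 (edge examination cost)
Total operations proportional to V + E = 179 + 619 = 798


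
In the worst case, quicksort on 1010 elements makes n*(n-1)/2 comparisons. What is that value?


Sum of comparisons per partition:
1009 + 1008 + ... + 1 + 0
= 1010 * (1010 - 1) / 2
= 1010 * 1009 / 2
= 509545


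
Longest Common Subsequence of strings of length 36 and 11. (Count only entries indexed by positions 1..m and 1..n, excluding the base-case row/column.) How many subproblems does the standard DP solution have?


DP table indexed by positions in both strings.
First string: 36 positions
Second string: 11 positions
Total = 36 * 11 = 396


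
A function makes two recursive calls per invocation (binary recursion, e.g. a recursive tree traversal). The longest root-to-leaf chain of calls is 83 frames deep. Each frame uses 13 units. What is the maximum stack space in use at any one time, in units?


Binary recursion: the two calls run one after the other, so only one root-to-leaf chain of frames is on the stack at a time.
Maximum depth (longest chain) = 83 frames
Each frame = 13 units
Max stack space = 83 * 13 = 1079


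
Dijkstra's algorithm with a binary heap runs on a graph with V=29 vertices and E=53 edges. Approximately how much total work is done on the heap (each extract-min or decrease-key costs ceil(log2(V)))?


Dijkstra with a binary heap: each vertex is extracted once, each edge may relax once.
Each heap operation costs O(log V).
V + E = 29 + 53 = 82
ceil(log2(29)) = 5 (since 2^4 = 16 < 29 <= 32 = 2^5)
Total heap work = (V+E) * ceil(log2(V)) = 82 * 5 = 410


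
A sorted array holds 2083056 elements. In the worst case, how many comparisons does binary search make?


Halving sequence: 2083056 -> 1041528 -> 520764 -> 260382 -> 130191 -> 65095 -> 32547 -> 16273 -> 8136 -> 4068 -> 2034 -> 1017 -> 508 -> 254 -> 127 -> 63 -> 31 -> 15 -> 7 -> 3 -> 1
Number of halvings = 20
Max comparisons = 20 + 1 = 21


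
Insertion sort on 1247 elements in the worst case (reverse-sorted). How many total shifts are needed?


In the worst case (reverse-sorted), each element shifts past all previous:
  Element 1: 1 shifts
  Element 2: 2 shifts
  Element 3: 3 shifts
  Element 4: 4 shifts
  Element 5: 5 shifts
  ...
  Element 1246: 1246 shifts
Total = 1 + 2 + ... + 1246
= 1247*(1247-1)/2 = 776881


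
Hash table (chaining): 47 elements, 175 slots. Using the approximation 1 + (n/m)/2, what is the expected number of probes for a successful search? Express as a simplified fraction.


Computing expected probes:
alpha = 47/175
= 1 + alpha/2
= 1 + 47/(2*175)
= (2*175 + 47) / (2*175)
= 397/350


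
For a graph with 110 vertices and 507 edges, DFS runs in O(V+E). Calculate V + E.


A full DFS traversal visits each vertex once and examines each edge once.
V = 110
E = 507
Sum = 110 + 507 = 617


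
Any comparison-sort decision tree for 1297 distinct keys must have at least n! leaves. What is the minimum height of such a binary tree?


A binary decision tree of height h has at most 2^h leaves and needs at least n! of them, so h >= ceil(log2(n!)).
1297! is far too large to multiply out, so use Stirling's series:
  ln(n!) ~ n ln n - n + (1/2) ln(2 pi n) + 1/(12n)  (error below 1/(360 n^3), negligible here)
  ln(1297) = 7.1678092
  n ln n = 1297 * 7.1678092 = 9296.6485
  (1/2) ln(2 pi * 1297) = (1/2) ln(8149.2913) = 4.5028
  1/(12*1297) = 0.0001
  ln(1297!) ~ 9296.6485 - 1297 + 4.5028 + 0.0001 = 8004.1514
Convert to base 2: log2(1297!) = 8004.1514 / ln 2 = 8004.1514 / 0.69314718 = 11547.5495
ceil(11547.5495) = 11548


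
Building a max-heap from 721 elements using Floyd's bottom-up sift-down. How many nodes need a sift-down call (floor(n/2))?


In a heap of 721 elements (0-indexed array):
  Last element index: 720
  Parent of last element: floor((720 - 1) / 2) = 359
  Internal nodes: indices 0 to 359
  Count = floor(721/2) = 360


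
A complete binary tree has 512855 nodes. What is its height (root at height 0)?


In a complete binary tree, level k holds nodes 2^k .. 2^(k+1)-1 (1-indexed).
Height = floor(log2(n)) = floor(log2(512855)) = 18
Check: 2^18 = 262144 <= 512855 < 524288 = 2^19


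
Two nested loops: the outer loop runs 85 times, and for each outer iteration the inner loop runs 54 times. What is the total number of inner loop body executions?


Outer loop: 85 iterations
Inner loop: 54 iterations per outer iteration
Total = 85 * 54 = 4590


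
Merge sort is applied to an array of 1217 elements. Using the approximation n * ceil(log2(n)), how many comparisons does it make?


Merge sort divides the array into halves recursively.
Number of levels = ceil(log2(1217)) = 11
At each level, approximately n = 1217 comparisons are needed for merging.
Total comparisons ~ n * ceil(log2(n)) = 1217 * 11 = 13387


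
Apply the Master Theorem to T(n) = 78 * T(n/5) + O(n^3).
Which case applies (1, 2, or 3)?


The Master Theorem: T(n) = a*T(n/b) + O(n^c)
  a = 78, b = 5, c = 3
log_b(a) = log_5(78) ~ 2.707
Compare b^c with a: 5^3 = 125 > 78, so c > log_b(a).
Since c > log_b(a), Case 3 applies.
T(n) = O(n^3)
Master Theorem case = 3


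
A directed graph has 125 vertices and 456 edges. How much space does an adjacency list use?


Adjacency list: one list head per vertex + one entry per edge
Vertex heads: 125
Edge entries: 456
Total = 125 + 456 = 581


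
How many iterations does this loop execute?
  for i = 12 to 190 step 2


The loop variable i takes values starting at 12 and increments by 2 each iteration.
Sequence: i = 12, 14, 16, 18, 20, 22, 24, 26, 28, ...
The upper bound 190 is inclusive, so the count is floor((last - first) / step) + 1:
floor((190 - 12) / 2) + 1 = floor(178/2) + 1 = 89 + 1 = 90


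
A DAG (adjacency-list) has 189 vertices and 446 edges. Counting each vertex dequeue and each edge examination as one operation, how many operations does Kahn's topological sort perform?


V = 189 (vertex processing)
E = 446 (edge processing)
V + E = 189 + 446 = 635


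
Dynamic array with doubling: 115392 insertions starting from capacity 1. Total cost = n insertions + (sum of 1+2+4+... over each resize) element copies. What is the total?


n = 115392
Insertion costs: 115392
Resizes copy 1, 2, 4, ... up to the largest power of 2 that is <= n-1 = 115391, i.e. 65536.
Copy costs = 1 + 2 + 4 + 8 + 16 + 32 + 64 + 128 + 256 + 512 + 1024 + 2048 + 4096 + 8192 + 16384 + 32768 + 65536 = 131071
Total = 115392 + 131071 = 246463


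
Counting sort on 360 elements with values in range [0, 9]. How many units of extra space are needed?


Output array size: 360 (to store sorted result)
Count array size: 10 (one slot per possible value, range 0 to 9)
Total extra space = 360 + 10 = 370


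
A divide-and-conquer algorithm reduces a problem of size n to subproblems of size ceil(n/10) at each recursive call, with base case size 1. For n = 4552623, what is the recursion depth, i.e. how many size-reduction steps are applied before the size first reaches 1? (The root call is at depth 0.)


Each step divides the size by 10 (rounding up); after k steps the size is ceil(n/10^k), which equals 1 exactly when 10^k >= n.
So the depth is the smallest k with 10^k >= 4552623, i.e. ceil(log_10(4552623)).
10^6 = 1000000 < 4552623 <= 10000000 = 10^7
Recursion depth = 7


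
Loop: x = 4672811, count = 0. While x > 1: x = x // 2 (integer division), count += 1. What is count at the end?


The variable x halves each step:
x = 4672811 -> 2336405 -> 1168202 -> 584101 -> 292050 -> 146025 -> 73012 -> 36506 -> 18253 -> 9126 -> 4563 -> 2281 -> 1140 -> 570 -> 285 -> 142 -> 71 -> 35 -> 17 -> 8 -> 4 -> 2 -> 1
Number of halvings = floor(log2(4672811)) = 22


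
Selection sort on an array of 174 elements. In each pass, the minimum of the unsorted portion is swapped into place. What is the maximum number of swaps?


Selection sort performs one swap per pass:
  Pass 1: find min in positions 0 to 173, swap with position 0
  Pass 2: find min in positions 1 to 173, swap with position 1
  Pass 3: find min in positions 2 to 173, swap with position 2
  Pass 4: find min in positions 3 to 173, swap with position 3
  Pass 5: find min in positions 4 to 173, swap with position 4
  ... (168 more passes)
Total passes (and swaps) = n - 1 = 174 - 1 = 173


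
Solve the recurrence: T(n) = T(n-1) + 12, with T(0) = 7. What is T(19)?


Unrolling the recurrence:
T(19) = T(18) + 12
       = T(17) + 12 + 12
       = T(16) + 12*3
       ...
       = T(0) + 12*19
       = 7 + 228 = 235


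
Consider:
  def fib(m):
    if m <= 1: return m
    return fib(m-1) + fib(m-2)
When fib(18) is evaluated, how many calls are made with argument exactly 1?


Let N(m) = number of times fib(m) is called while evaluating fib(18).
N(18) = 1 (the initial call).
N(17) = 1 (only fib(18) calls it).
For 1 <= m <= 16: fib(m) is called by fib(m+1) and fib(m+2), so
  N(m) = N(m+1) + N(m+2).
fib(0) is called only by fib(2), so N(0) = N(2).
Walk down from m=18:
  N(18)=1, N(17)=1, N(16)=2, N(15)=3, N(14)=5, N(13)=8, N(12)=13, N(11)=21, N(10)=34, N(9)=55, N(8)=89, N(7)=144, N(6)=233, N(5)=377, N(4)=610, N(3)=987, N(2)=1597, N(1)=2584
N(1) = 2584


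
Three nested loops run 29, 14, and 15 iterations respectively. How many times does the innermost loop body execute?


Loop 1 (outermost): 29 iterations
Loop 2 (middle): 14 iterations per outer
Loop 3 (innermost): 15 iterations per middle
Total = 29 * 14 * 15 = 6090


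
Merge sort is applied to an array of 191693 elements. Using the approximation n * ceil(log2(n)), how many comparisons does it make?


Merge sort divides the array into halves recursively.
Number of levels = ceil(log2(191693)) = 18
At each level, approximately n = 191693 comparisons are needed for merging.
Total comparisons ~ n * ceil(log2(n)) = 191693 * 18 = 3450474


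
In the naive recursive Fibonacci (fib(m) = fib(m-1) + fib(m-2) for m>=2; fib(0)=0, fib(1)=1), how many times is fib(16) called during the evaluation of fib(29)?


Let N(m) = number of times fib(m) is called while evaluating fib(29).
N(29) = 1 (the initial call).
N(28) = 1 (only fib(29) calls it).
For 1 <= m <= 27: fib(m) is called by fib(m+1) and fib(m+2), so
  N(m) = N(m+1) + N(m+2).
fib(0) is called only by fib(2), so N(0) = N(2).
Walk down from m=29:
  N(29)=1, N(28)=1, N(27)=2, N(26)=3, N(25)=5, N(24)=8, N(23)=13, N(22)=21, N(21)=34, N(20)=55, N(19)=89, N(18)=144, N(17)=233, N(16)=377
N(16) = 377


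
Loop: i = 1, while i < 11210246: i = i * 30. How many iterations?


i multiplies by 30 each step:
i = 1 -> 30 -> 900 -> 27000 -> 810000 -> 24300000 (stop)
Iterations = ceil(log_30(11210246)) = 5


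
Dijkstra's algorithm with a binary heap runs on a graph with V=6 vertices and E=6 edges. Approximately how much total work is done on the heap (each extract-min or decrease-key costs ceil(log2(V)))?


Dijkstra with a binary heap: each vertex is extracted once, each edge may relax once.
Each heap operation costs O(log V).
V + E = 6 + 6 = 12
ceil(log2(6)) = 3 (since 2^2 = 4 < 6 <= 8 = 2^3)
Total heap work = (V+E) * ceil(log2(V)) = 12 * 3 = 36


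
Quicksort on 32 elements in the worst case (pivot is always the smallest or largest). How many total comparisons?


In the worst case, each partition step picks the worst pivot:
  Partition 1: 31 comparisons (n-1 elements to compare)
  Partition 2: 30 comparisons
  Partition 3: 29 comparisons
  Partition 4: 28 comparisons
  Partition 5: 27 comparisons
  ...
  Last partition: 0 comparisons
Total = (n-1) + (n-2) + ... + 1 + 0 = n*(n-1)/2
= 32*31/2 = 496


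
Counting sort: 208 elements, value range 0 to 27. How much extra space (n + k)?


n = 208 (output array)
k = 28 (count array for 28 distinct values)
Extra space = 208 + 28 = 236


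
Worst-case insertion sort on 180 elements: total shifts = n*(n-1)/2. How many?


Sum of shifts = 1 + 2 + 3 + ... + 179
= 180 * 179 / 2
= 32220 / 2
= 16110


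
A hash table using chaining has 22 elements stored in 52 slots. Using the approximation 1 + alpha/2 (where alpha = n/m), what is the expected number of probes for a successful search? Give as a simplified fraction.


Load factor alpha = n/m = 22/52
Expected probes = 1 + alpha/2 = 1 + 22/(2*52)
= 1 + 22/104
= 104/104 + 22/104
= 126/104
Simplify: 63/52


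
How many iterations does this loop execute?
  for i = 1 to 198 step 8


The loop variable i takes values starting at 1 and increments by 8 each iteration.
Sequence: i = 1, 9, 17, 25, 33, 41, 49, 57, 65, ...
The upper bound 198 is inclusive, so the count is floor((last - first) / step) + 1:
floor((198 - 1) / 8) + 1 = floor(197/8) + 1 = 24 + 1 = 25


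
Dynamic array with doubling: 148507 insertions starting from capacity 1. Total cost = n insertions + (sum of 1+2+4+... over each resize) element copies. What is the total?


n = 148507
Insertion costs: 148507
Resizes copy 1, 2, 4, ... up to the largest power of 2 that is <= n-1 = 148506, i.e. 131072.
Copy costs = 1 + 2 + 4 + 8 + 16 + 32 + 64 + 128 + 256 + 512 + 1024 + 2048 + 4096 + 8192 + 16384 + 32768 + 65536 + 131072 = 262143
Total = 148507 + 262143 = 410650


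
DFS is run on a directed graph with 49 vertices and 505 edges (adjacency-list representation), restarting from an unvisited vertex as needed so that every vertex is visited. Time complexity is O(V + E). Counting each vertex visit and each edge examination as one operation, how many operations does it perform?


A full DFS traversal processes each vertex exactly once (push/pop on stack).
Each directed edge is examined once.
V = 49, E = 505
V + E = 554


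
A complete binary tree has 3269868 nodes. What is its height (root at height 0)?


In a complete binary tree, level k holds nodes 2^k .. 2^(k+1)-1 (1-indexed).
Height = floor(log2(n)) = floor(log2(3269868)) = 21
Check: 2^21 = 2097152 <= 3269868 < 4194304 = 2^22


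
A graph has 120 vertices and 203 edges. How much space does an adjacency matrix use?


Adjacency matrix: V x V grid of entries
Space = V^2 = 120^2 = 120 * 120 = 14400


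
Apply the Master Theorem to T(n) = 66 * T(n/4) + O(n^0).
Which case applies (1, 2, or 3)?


The Master Theorem: T(n) = a*T(n/b) + O(n^c)
  a = 66, b = 4, c = 0
log_b(a) = log_4(66) ~ 3.022
Compare b^c with a: 4^0 = 1 < 66, so c < log_b(a).
Since c < log_b(a), Case 1 applies.
T(n) = O(n^(log_4 66)) ~ O(n^3.022)
Master Theorem case = 1


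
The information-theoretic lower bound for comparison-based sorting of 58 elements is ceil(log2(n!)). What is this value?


A binary decision tree of height h has at most 2^h leaves and needs at least n! of them, so h >= ceil(log2(n!)).
58! is far too large to multiply out, so use Stirling's series:
  ln(n!) ~ n ln n - n + (1/2) ln(2 pi n) + 1/(12n)  (error below 1/(360 n^3), negligible here)
  ln(58) = 4.0604430
  n ln n = 58 * 4.0604430 = 235.5057
  (1/2) ln(2 pi * 58) = (1/2) ln(364.4247) = 2.9492
  1/(12*58) = 0.0014
  ln(58!) ~ 235.5057 - 58 + 2.9492 + 0.0014 = 180.4563
Convert to base 2: log2(58!) = 180.4563 / ln 2 = 180.4563 / 0.69314718 = 260.3434
ceil(260.3434) = 261


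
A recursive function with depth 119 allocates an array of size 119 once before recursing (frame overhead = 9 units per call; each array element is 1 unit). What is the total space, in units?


Array allocation: 119 units (allocated once)
Stack frames: 119 deep * 9 per frame = 1071 units
Total = 119 + 1071 = 1190


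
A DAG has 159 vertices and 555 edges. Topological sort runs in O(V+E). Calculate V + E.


V = 159 (vertex processing)
E = 555 (edge processing)
V + E = 159 + 555 = 714


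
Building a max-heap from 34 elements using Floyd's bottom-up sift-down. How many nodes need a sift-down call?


In a heap of 34 elements (0-indexed array):
  Last element index: 33
  Parent of last element: floor((33 - 1) / 2) = 16
  Internal nodes: indices 0 to 16
  Count = floor(34/2) = 17


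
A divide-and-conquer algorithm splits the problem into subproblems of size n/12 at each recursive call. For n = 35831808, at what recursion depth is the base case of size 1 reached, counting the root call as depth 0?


At each depth, the problem size is divided by 12:
  Depth 0: problem size = 35831808
  Depth 1: problem size = 2985984
  Depth 2: problem size = 248832
  Depth 3: problem size = 20736
  Depth 4: problem size = 1728
  Depth 5: problem size = 144
  Depth 6: problem size = 12
  Depth 7: problem size = 1 (base case)
The base case is reached at depth log_12(35831808) = 7 (the tree has 8 levels counting depth 0, but the depth asked for is 7).
Recursion depth = 7


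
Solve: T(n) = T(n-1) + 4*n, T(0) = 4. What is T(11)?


Expanding the recurrence:
T(11) = T(10) + 4*11
       = T(9) + 4*10 + 4*11
       ...
       = T(0) + 4*(1 + 2 + ... + 11)
       = 4 + 4 * 11*12/2
       = 4 + 4 * 66
       = 4 + 264 = 268


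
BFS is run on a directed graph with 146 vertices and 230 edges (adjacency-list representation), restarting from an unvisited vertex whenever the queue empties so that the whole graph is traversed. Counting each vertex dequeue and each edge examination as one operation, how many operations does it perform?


A full BFS traversal dequeues each vertex exactly once and examines each directed edge exactly once.
V = 146 (vertex processing cost)
E = 230 (edge examination cost)
Total operations proportional to V + E = 146 + 230 = 376


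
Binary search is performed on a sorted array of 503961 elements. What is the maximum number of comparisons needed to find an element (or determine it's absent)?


Binary search halves the search space each comparison:
  Step 1: search space = 503961 -> 251980
  Step 2: search space = 251980 -> 125990
  Step 3: search space = 125990 -> 62995
  Step 4: search space = 62995 -> 31497
  Step 5: search space = 31497 -> 15748
  Step 6: search space = 15748 -> 7874
  Step 7: search space = 7874 -> 3937
  Step 8: search space = 3937 -> 1968
  Step 9: search space = 1968 -> 984
  Step 10: search space = 984 -> 492
  Step 11: search space = 492 -> 246
  Step 12: search space = 246 -> 123
  Step 13: search space = 123 -> 61
  Step 14: search space = 61 -> 30
  Step 15: search space = 30 -> 15
  Step 16: search space = 15 -> 7
  Step 17: search space = 7 -> 3
  Step 18: search space = 3 -> 1
  Step 19: search space = 1 (final check)
Maximum comparisons = floor(log2(503961)) + 1 = 18 + 1 = 19


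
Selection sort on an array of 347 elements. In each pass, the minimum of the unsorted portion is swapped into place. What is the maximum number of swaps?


Selection sort performs one swap per pass:
  Pass 1: find min in positions 0 to 346, swap with position 0
  Pass 2: find min in positions 1 to 346, swap with position 1
  Pass 3: find min in positions 2 to 346, swap with position 2
  Pass 4: find min in positions 3 to 346, swap with position 3
  Pass 5: find min in positions 4 to 346, swap with position 4
  ... (341 more passes)
Total passes (and swaps) = n - 1 = 347 - 1 = 346


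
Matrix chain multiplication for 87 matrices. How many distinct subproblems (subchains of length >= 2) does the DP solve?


Subproblems are indexed by (i, j) where i < j.
Number of such pairs = n*(n-1)/2
= 87 * 86 / 2
= 3741


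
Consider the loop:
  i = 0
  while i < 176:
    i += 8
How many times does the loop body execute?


Starting at i = 0, each iteration adds 8.
Iterations until i >= 176:
  Iteration 1: i = 0 -> i = 8
  Iteration 2: i = 8 -> i = 16
  Iteration 3: i = 16 -> i = 24
  Iteration 4: i = 24 -> i = 32
  Iteration 5: i = 32 -> i = 40
  Iteration 6: i = 40 -> i = 48
  Iteration 7: i = 48 -> i = 56
  Iteration 8: i = 56 -> i = 64
  ... continuing ...
Total iterations = ceil(176/8) = 22


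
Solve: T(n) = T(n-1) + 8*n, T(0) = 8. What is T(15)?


Expanding the recurrence:
T(15) = T(14) + 8*15
       = T(13) + 8*14 + 8*15
       ...
       = T(0) + 8*(1 + 2 + ... + 15)
       = 8 + 8 * 15*16/2
       = 8 + 8 * 120
       = 8 + 960 = 968


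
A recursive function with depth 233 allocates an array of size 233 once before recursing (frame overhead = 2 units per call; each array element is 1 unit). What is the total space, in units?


Array allocation: 233 units (allocated once)
Stack frames: 233 deep * 2 per frame = 466 units
Total = 233 + 466 = 699


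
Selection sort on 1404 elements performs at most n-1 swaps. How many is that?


Each of the 1403 passes places one element in its final position.
Pass 1: swap minimum into position 0
Pass 2: swap minimum of remaining into position 1
...
Pass 1403: last two elements, one swap
Maximum swaps = 1404 - 1 = 1403


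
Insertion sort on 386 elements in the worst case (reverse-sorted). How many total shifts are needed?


In the worst case (reverse-sorted), each element shifts past all previous:
  Element 1: 1 shifts
  Element 2: 2 shifts
  Element 3: 3 shifts
  Element 4: 4 shifts
  Element 5: 5 shifts
  ...
  Element 385: 385 shifts
Total = 1 + 2 + ... + 385
= 386*(386-1)/2 = 74305


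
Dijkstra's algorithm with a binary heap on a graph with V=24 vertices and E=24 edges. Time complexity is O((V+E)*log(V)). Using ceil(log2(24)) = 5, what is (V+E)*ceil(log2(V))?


Dijkstra with a binary heap: each vertex is extracted once, each edge may relax once.
Each heap operation costs O(log V).
V + E = 24 + 24 = 48
ceil(log2(24)) = 5 (since 2^4 = 16 < 24 <= 32 = 2^5)
Total heap work = (V+E) * ceil(log2(V)) = 48 * 5 = 240


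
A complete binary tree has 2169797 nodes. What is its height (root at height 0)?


In a complete binary tree, level k holds nodes 2^k .. 2^(k+1)-1 (1-indexed).
Height = floor(log2(n)) = floor(log2(2169797)) = 21
Check: 2^21 = 2097152 <= 2169797 < 4194304 = 2^22


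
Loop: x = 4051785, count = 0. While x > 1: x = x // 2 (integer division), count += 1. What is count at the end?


The variable x halves each step:
x = 4051785 -> 2025892 -> 1012946 -> 506473 -> 253236 -> 126618 -> 63309 -> 31654 -> 15827 -> 7913 -> 3956 -> 1978 -> 989 -> 494 -> 247 -> 123 -> 61 -> 30 -> 15 -> 7 -> 3 -> 1
Number of halvings = floor(log2(4051785)) = 21


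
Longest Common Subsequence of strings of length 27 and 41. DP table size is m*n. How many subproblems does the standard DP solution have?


DP table indexed by positions in both strings.
First string: 27 positions
Second string: 41 positions
Total = 27 * 41 = 1107


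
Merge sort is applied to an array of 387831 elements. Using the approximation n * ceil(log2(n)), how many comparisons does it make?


Merge sort divides the array into halves recursively.
Number of levels = ceil(log2(387831)) = 19
At each level, approximately n = 387831 comparisons are needed for merging.
Total comparisons ~ n * ceil(log2(n)) = 387831 * 19 = 7368789


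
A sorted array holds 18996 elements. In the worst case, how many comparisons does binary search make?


Halving sequence: 18996 -> 9498 -> 4749 -> 2374 -> 1187 -> 593 -> 296 -> 148 -> 74 -> 37 -> 18 -> 9 -> 4 -> 2 -> 1
Number of halvings = 14
Max comparisons = 14 + 1 = 15


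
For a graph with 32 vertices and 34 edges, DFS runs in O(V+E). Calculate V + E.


A full DFS traversal visits each vertex once and examines each edge once.
V = 32
E = 34
Sum = 32 + 34 = 66


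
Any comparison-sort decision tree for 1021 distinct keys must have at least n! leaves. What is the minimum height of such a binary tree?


A binary decision tree of height h has at most 2^h leaves and needs at least n! of them, so h >= ceil(log2(n!)).
1021! is far too large to multiply out, so use Stirling's series:
  ln(n!) ~ n ln n - n + (1/2) ln(2 pi n) + 1/(12n)  (error below 1/(360 n^3), negligible here)
  ln(1021) = 6.9285378
  n ln n = 1021 * 6.9285378 = 7074.0371
  (1/2) ln(2 pi * 1021) = (1/2) ln(6415.1322) = 4.3832
  1/(12*1021) = 0.0001
  ln(1021!) ~ 7074.0371 - 1021 + 4.3832 + 0.0001 = 6057.4204
Convert to base 2: log2(1021!) = 6057.4204 / ln 2 = 6057.4204 / 0.69314718 = 8739.0104
ceil(8739.0104) = 8740


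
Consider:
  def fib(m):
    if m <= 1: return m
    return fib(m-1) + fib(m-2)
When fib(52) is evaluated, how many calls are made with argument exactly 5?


Let N(m) = number of times fib(m) is called while evaluating fib(52).
N(52) = 1 (the initial call).
N(51) = 1 (only fib(52) calls it).
For 1 <= m <= 50: fib(m) is called by fib(m+1) and fib(m+2), so
  N(m) = N(m+1) + N(m+2).
fib(0) is called only by fib(2), so N(0) = N(2).
Walk down from m=52:
  N(52)=1, N(51)=1, N(50)=2, N(49)=3, N(48)=5, N(47)=8, N(46)=13, N(45)=21, N(44)=34, N(43)=55, N(42)=89, N(41)=144, N(40)=233, N(39)=377, N(38)=610, N(37)=987, N(36)=1597, N(35)=2584, N(34)=4181, N(33)=6765, N(32)=10946, N(31)=17711, N(30)=28657, N(29)=46368, N(28)=75025, N(27)=121393, N(26)=196418, N(25)=317811, N(24)=514229, N(23)=832040, N(22)=1346269, N(21)=2178309, N(20)=3524578, N(19)=5702887, N(18)=9227465, N(17)=14930352, N(16)=24157817, N(15)=39088169, N(14)=63245986, N(13)=102334155, N(12)=165580141, N(11)=267914296, N(10)=433494437, N(9)=701408733, N(8)=1134903170, N(7)=1836311903, N(6)=2971215073, N(5)=4807526976
N(5) = 4807526976


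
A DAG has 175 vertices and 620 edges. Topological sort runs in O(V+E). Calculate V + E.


V = 175 (vertex processing)
E = 620 (edge processing)
V + E = 175 + 620 = 795


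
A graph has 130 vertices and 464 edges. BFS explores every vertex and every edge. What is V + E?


A full BFS traversal dequeues each vertex once and examines each edge once.
Vertex visits: 130
Edge visits: 464
V + E = 130 + 464 = 594


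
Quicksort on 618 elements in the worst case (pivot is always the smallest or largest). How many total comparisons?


In the worst case, each partition step picks the worst pivot:
  Partition 1: 617 comparisons (n-1 elements to compare)
  Partition 2: 616 comparisons
  Partition 3: 615 comparisons
  Partition 4: 614 comparisons
  Partition 5: 613 comparisons
  ...
  Last partition: 0 comparisons
Total = (n-1) + (n-2) + ... + 1 + 0 = n*(n-1)/2
= 618*617/2 = 190653


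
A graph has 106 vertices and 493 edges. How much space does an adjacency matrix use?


Adjacency matrix: V x V grid of entries
Space = V^2 = 106^2 = 106 * 106 = 11236


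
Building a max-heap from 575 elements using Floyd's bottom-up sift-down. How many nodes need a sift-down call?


In a heap of 575 elements (0-indexed array):
  Last element index: 574
  Parent of last element: floor((574 - 1) / 2) = 286
  Internal nodes: indices 0 to 286
  Count = floor(575/2) = 287


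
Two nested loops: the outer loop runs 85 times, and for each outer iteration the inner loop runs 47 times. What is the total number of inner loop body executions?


Outer loop: 85 iterations
Inner loop: 47 iterations per outer iteration
Total = 85 * 47 = 3995


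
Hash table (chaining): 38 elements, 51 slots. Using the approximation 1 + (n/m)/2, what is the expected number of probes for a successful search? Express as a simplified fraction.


Computing expected probes:
alpha = 38/51
= 1 + alpha/2
= 1 + 38/(2*51)
= (2*51 + 38) / (2*51)
= 140/102 = 70/51


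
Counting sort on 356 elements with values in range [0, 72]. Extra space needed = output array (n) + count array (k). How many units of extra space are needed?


Output array size: 356 (to store sorted result)
Count array size: 73 (one slot per possible value, range 0 to 72)
Total extra space = 356 + 73 = 429


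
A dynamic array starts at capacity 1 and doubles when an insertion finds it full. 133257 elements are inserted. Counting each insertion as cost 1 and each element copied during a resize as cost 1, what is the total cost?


n = 133257
Insertion costs: 133257
Resizes copy 1, 2, 4, ... up to the largest power of 2 that is <= n-1 = 133256, i.e. 131072.
Copy costs = 1 + 2 + 4 + 8 + 16 + 32 + 64 + 128 + 256 + 512 + 1024 + 2048 + 4096 + 8192 + 16384 + 32768 + 65536 + 131072 = 262143
Total = 133257 + 262143 = 395400


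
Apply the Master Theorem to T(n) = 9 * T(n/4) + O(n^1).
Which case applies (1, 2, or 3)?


The Master Theorem: T(n) = a*T(n/b) + O(n^c)
  a = 9, b = 4, c = 1
log_b(a) = log_4(9) ~ 1.585
Compare b^c with a: 4^1 = 4 < 9, so c < log_b(a).
Since c < log_b(a), Case 1 applies.
T(n) = O(n^(log_4 9)) ~ O(n^1.585)
Master Theorem case = 1


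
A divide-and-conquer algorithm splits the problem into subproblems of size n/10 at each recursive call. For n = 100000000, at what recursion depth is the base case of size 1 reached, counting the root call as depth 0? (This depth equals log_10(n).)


At each depth, the problem size is divided by 10:
  Depth 0: problem size = 100000000
  Depth 1: problem size = 10000000
  Depth 2: problem size = 1000000
  Depth 3: problem size = 100000
  Depth 4: problem size = 10000
  Depth 5: problem size = 1000
  Depth 6: problem size = 100
  Depth 7: problem size = 10
  Depth 8: problem size = 1 (base case)
The base case is reached at depth log_10(100000000) = 8 (the tree has 9 levels counting depth 0, but the depth asked for is 8).
Recursion depth = 8


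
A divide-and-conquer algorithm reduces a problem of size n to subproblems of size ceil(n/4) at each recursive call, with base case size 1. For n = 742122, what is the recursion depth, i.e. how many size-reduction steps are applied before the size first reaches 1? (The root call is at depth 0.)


Each step divides the size by 4 (rounding up); after k steps the size is ceil(n/4^k), which equals 1 exactly when 4^k >= n.
So the depth is the smallest k with 4^k >= 742122, i.e. ceil(log_4(742122)).
4^9 = 262144 < 742122 <= 1048576 = 4^10
Recursion depth = 10
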